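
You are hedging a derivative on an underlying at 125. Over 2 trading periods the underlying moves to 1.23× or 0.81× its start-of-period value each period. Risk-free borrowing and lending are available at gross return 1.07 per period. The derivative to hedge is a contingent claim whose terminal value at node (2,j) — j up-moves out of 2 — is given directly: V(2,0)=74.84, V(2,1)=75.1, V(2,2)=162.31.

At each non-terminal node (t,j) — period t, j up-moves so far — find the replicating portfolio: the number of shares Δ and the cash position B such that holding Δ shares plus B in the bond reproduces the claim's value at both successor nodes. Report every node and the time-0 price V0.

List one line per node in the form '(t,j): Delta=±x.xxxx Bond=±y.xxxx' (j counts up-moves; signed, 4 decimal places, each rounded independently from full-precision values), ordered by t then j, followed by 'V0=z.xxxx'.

The replicating-portfolio and risk-neutral prices coincide; use p* = (1.07−0.81)/(1.23−0.81) = 0.6190 for the latter.
Payoff layer (t=2): V(2,0)=74.8400, V(2,1)=75.1000, V(2,2)=162.3100
  t=1,j=0: stock 101.2500 → up 124.5375 (V=75.1000), down 82.0125 (V=74.8400). Price 70.0943; hedge Δ=0.0061, bond B=69.4753.
  t=1,j=1: stock 153.7500 → up 189.1125 (V=162.3100), down 124.5375 (V=75.1000). Price 120.6422; hedge Δ=1.3505, bond B=-87.0007.
  t=0,j=0: stock 125.0000 → up 153.7500 (V=120.6422), down 101.2500 (V=70.0943). Price 94.7531; hedge Δ=0.9628, bond B=-25.5989.
The time-0 hedge costs 94.7531, which is the no-arbitrage price.

(0,0): Delta=0.9628 Bond=-25.5989
(1,0): Delta=0.0061 Bond=69.4753
(1,1): Delta=1.3505 Bond=-87.0007
V0=94.7531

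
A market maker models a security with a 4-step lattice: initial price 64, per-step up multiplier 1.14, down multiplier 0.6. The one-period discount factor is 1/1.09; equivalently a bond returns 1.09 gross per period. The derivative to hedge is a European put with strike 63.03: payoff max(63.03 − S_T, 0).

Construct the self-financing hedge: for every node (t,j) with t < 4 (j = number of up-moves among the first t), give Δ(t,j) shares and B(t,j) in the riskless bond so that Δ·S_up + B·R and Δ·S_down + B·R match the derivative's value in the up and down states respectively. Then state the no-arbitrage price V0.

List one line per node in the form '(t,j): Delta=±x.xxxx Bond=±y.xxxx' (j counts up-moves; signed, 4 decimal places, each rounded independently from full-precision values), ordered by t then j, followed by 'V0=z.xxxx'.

Risk-neutral probability p* = (R−d)/(u−d) = (1.09−0.6)/(1.14−0.6) = 0.9074.
Terminal payoffs: V(4,0)=54.7356, V(4,1)=47.2706, V(4,2)=33.0872, V(4,3)=6.1387, V(4,4)=0.0000
  t=3,j=0: stock 13.8240 → up 15.7594 (V=47.2706), down 8.2944 (V=54.7356). Price 44.0017; hedge Δ=-1.0000, bond B=57.8257.
  t=3,j=1: stock 26.2656 → up 29.9428 (V=33.0872), down 15.7594 (V=47.2706). Price 31.5601; hedge Δ=-1.0000, bond B=57.8257.
  t=3,j=2: stock 49.9046 → up 56.8913 (V=6.1387), down 29.9428 (V=33.0872). Price 7.9210; hedge Δ=-1.0000, bond B=57.8257.
  t=3,j=3: stock 94.8188 → up 108.0935 (V=0.0000), down 56.8913 (V=6.1387). Price 0.5215; hedge Δ=-0.1199, bond B=11.8894.
  t=2,j=0: stock 23.0400 → up 26.2656 (V=31.5601), down 13.8240 (V=44.0017). Price 30.0111; hedge Δ=-1.0000, bond B=53.0511.
  t=2,j=1: stock 43.7760 → up 49.9046 (V=7.9210), down 26.2656 (V=31.5601). Price 9.2751; hedge Δ=-1.0000, bond B=53.0511.
  t=2,j=2: stock 83.1744 → up 94.8188 (V=0.5215), down 49.9046 (V=7.9210). Price 1.1070; hedge Δ=-0.1647, bond B=14.8099.
  t=1,j=0: stock 38.4000 → up 43.7760 (V=9.2751), down 23.0400 (V=30.0111). Price 10.2707; hedge Δ=-1.0000, bond B=48.6707.
  t=1,j=1: stock 72.9600 → up 83.1744 (V=1.1070), down 43.7760 (V=9.2751). Price 1.7094; hedge Δ=-0.2073, bond B=16.8356.
  t=0,j=0: stock 64.0000 → up 72.9600 (V=1.7094), down 38.4000 (V=10.2707). Price 2.2956; hedge Δ=-0.2477, bond B=18.1498.
Check: Δ(0,0)·S0 + B(0,0) = 2.2956 = V0.

(0,0): Delta=-0.2477 Bond=18.1498
(1,0): Delta=-1.0000 Bond=48.6707
(1,1): Delta=-0.2073 Bond=16.8356
(2,0): Delta=-1.0000 Bond=53.0511
(2,1): Delta=-1.0000 Bond=53.0511
(2,2): Delta=-0.1647 Bond=14.8099
(3,0): Delta=-1.0000 Bond=57.8257
(3,1): Delta=-1.0000 Bond=57.8257
(3,2): Delta=-1.0000 Bond=57.8257
(3,3): Delta=-0.1199 Bond=11.8894
V0=2.2956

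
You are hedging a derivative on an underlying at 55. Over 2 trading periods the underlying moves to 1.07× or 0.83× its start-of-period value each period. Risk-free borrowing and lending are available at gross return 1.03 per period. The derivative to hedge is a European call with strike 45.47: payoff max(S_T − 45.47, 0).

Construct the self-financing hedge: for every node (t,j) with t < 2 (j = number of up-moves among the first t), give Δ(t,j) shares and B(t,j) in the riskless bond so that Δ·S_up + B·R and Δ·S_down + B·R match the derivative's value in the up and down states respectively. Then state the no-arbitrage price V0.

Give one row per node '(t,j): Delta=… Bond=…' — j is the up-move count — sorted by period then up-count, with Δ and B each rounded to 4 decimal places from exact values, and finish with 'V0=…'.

Under the risk-neutral measure, an up-move has probability p* = (R−d)/(u−d) = 0.8333 and values discount at R = 1.03.
Terminal values V(2,·): V(2,0)=0.0000, V(2,1)=3.3755, V(2,2)=17.4995
Node (1,0) S=45.6500: V=(p*·3.3755+(1−p*)·0.0000)/1.03=2.7310; Δ=(3.3755−0.0000)/(48.8455−37.8895)=0.3081; B=V−Δ·S=-11.3336
Node (1,1) S=58.8500: V=(p*·17.4995+(1−p*)·3.3755)/1.03=14.7044; Δ=(17.4995−3.3755)/(62.9695−48.8455)=1.0000; B=V−Δ·S=-44.1456
Node (0,0) S=55.0000: V=(p*·14.7044+(1−p*)·2.7310)/1.03=12.3386; Δ=(14.7044−2.7310)/(58.8500−45.6500)=0.9071; B=V−Δ·S=-37.5504
Each (Δ,B) replicates both successor values, so the strategy is self-financing and V0 is arbitrage-free.

(0,0): Delta=0.9071 Bond=-37.5504
(1,0): Delta=0.3081 Bond=-11.3336
(1,1): Delta=1.0000 Bond=-44.1456
V0=12.3386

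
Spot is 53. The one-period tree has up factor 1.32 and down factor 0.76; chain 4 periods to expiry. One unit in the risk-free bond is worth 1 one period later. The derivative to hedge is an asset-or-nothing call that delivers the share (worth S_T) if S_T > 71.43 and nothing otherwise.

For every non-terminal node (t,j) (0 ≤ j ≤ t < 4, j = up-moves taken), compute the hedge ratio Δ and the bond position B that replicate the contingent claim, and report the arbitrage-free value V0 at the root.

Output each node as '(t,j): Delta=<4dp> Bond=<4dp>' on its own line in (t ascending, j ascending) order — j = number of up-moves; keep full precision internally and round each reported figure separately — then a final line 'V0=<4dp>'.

Risk-neutral probability p* = (R−d)/(u−d) = (1−0.76)/(1.32−0.76) = 0.4286.
Terminal values V(4,·): V(4,0)=0.0000, V(4,1)=0.0000, V(4,2)=0.0000, V(4,3)=92.6427, V(4,4)=160.9058
Node (3,0) S=23.2657: V=(p*·0.0000+(1−p*)·0.0000)/1=0.0000; Δ=(0.0000−0.0000)/(30.7108−17.6820)=0.0000; B=V−Δ·S=0.0000
Node (3,1) S=40.4089: V=(p*·0.0000+(1−p*)·0.0000)/1=0.0000; Δ=(0.0000−0.0000)/(53.3397−30.7108)=0.0000; B=V−Δ·S=0.0000
Node (3,2) S=70.1839: V=(p*·92.6427+(1−p*)·0.0000)/1=39.7040; Δ=(92.6427−0.0000)/(92.6427−53.3397)=2.3571; B=V−Δ·S=-125.7294
Node (3,3) S=121.8983: V=(p*·160.9058+(1−p*)·92.6427)/1=121.8983; Δ=(160.9058−92.6427)/(160.9058−92.6427)=1.0000; B=V−Δ·S=0.0000
Node (2,0) S=30.6128: V=(p*·0.0000+(1−p*)·0.0000)/1=0.0000; Δ=(0.0000−0.0000)/(40.4089−23.2657)=0.0000; B=V−Δ·S=0.0000
Node (2,1) S=53.1696: V=(p*·39.7040+(1−p*)·0.0000)/1=17.0160; Δ=(39.7040−0.0000)/(70.1839−40.4089)=1.3335; B=V−Δ·S=-53.8840
Node (2,2) S=92.3472: V=(p*·121.8983+(1−p*)·39.7040)/1=74.9301; Δ=(121.8983−39.7040)/(121.8983−70.1839)=1.5894; B=V−Δ·S=-71.8454
Node (1,0) S=40.2800: V=(p*·17.0160+(1−p*)·0.0000)/1=7.2926; Δ=(17.0160−0.0000)/(53.1696−30.6128)=0.7544; B=V−Δ·S=-23.0932
Node (1,1) S=69.9600: V=(p*·74.9301+(1−p*)·17.0160)/1=41.8364; Δ=(74.9301−17.0160)/(92.3472−53.1696)=1.4782; B=V−Δ·S=-61.5817
Node (0,0) S=53.0000: V=(p*·41.8364+(1−p*)·7.2926)/1=22.0971; Δ=(41.8364−7.2926)/(69.9600−40.2800)=1.1639; B=V−Δ·S=-39.5883
Self-financing check: at every node Δ·S+B equals the discounted successor values.

(0,0): Delta=1.1639 Bond=-39.5883
(1,0): Delta=0.7544 Bond=-23.0932
(1,1): Delta=1.4782 Bond=-61.5817
(2,0): Delta=0.0000 Bond=0.0000
(2,1): Delta=1.3335 Bond=-53.8840
(2,2): Delta=1.5894 Bond=-71.8454
(3,0): Delta=0.0000 Bond=0.0000
(3,1): Delta=0.0000 Bond=0.0000
(3,2): Delta=2.3571 Bond=-125.7294
(3,3): Delta=1.0000 Bond=0.0000
V0=22.0971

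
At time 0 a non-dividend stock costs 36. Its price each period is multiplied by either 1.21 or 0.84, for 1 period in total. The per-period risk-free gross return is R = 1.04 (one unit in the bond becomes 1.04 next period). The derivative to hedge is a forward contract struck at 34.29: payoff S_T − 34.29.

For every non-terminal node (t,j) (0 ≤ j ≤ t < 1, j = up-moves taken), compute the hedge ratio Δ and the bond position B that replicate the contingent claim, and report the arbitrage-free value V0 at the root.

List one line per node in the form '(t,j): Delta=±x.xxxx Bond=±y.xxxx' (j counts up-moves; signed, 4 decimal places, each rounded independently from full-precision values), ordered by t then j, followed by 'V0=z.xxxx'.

The replicating-portfolio and risk-neutral prices coincide; use p* = (1.04−0.84)/(1.21−0.84) = 0.5405 for the latter.
Terminal values V(1,·): V(1,0)=-4.0500, V(1,1)=9.2700
Node (0,0) S=36.0000: V=(p*·9.2700+(1−p*)·-4.0500)/1.04=3.0288; Δ=(9.2700−-4.0500)/(43.5600−30.2400)=1.0000; B=V−Δ·S=-32.9712
Self-financing check: at every node Δ·S+B equals the discounted successor values.

(0,0): Delta=1.0000 Bond=-32.9712
V0=3.0288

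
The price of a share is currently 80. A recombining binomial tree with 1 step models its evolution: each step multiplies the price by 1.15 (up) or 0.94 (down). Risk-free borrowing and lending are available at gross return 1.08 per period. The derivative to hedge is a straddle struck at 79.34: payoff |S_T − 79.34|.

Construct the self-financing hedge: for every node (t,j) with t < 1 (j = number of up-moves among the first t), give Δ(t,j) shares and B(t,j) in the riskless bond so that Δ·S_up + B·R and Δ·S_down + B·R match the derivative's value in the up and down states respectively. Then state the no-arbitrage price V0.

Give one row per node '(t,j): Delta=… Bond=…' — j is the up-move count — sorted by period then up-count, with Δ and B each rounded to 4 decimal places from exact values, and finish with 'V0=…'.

Since d<R<u, set p* = (R−d)/(u−d) = 0.6667; price each node as the discounted p*-expectation of its children.
Payoff layer (t=1): V(1,0)=4.1400, V(1,1)=12.6600
  t=0,j=0: stock 80.0000 → up 92.0000 (V=12.6600), down 75.2000 (V=4.1400). Price 9.0926; hedge Δ=0.5071, bond B=-31.4788.
Check: Δ(0,0)·S0 + B(0,0) = 9.0926 = V0.

(0,0): Delta=0.5071 Bond=-31.4788
V0=9.0926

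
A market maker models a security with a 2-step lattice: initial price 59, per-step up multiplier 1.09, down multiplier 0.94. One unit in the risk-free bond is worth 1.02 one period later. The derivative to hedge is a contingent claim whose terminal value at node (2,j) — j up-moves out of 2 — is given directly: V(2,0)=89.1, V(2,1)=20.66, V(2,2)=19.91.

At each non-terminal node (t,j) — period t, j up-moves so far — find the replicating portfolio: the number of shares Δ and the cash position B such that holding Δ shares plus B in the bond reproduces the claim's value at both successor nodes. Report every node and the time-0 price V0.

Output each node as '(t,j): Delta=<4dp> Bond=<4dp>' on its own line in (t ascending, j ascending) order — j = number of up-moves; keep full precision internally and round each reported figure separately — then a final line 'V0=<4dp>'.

Since d<R<u, set p* = (R−d)/(u−d) = 0.5333; price each node as the discounted p*-expectation of its children.
Payoff layer (t=2): V(2,0)=89.1000, V(2,1)=20.6600, V(2,2)=19.9100
Node (1,0) S=55.4600: V=(p*·20.6600+(1−p*)·89.1000)/1.02=51.5673; Δ=(20.6600−89.1000)/(60.4514−52.1324)=-8.2270; B=V−Δ·S=507.8340
Node (1,1) S=64.3100: V=(p*·19.9100+(1−p*)·20.6600)/1.02=19.8627; Δ=(19.9100−20.6600)/(70.0979−60.4514)=-0.0777; B=V−Δ·S=24.8627
Node (0,0) S=59.0000: V=(p*·19.8627+(1−p*)·51.5673)/1.02=33.9786; Δ=(19.8627−51.5673)/(64.3100−55.4600)=-3.5824; B=V−Δ·S=245.3425
Self-financing check: at every node Δ·S+B equals the discounted successor values.

(0,0): Delta=-3.5824 Bond=245.3425
(1,0): Delta=-8.2270 Bond=507.8340
(1,1): Delta=-0.0777 Bond=24.8627
V0=33.9786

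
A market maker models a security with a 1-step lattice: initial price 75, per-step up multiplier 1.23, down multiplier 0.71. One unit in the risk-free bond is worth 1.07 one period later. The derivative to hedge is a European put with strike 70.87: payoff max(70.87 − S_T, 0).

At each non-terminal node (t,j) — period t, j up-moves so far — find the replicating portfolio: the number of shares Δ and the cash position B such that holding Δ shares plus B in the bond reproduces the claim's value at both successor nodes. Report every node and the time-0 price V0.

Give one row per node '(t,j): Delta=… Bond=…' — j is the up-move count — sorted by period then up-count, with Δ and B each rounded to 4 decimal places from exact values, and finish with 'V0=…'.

No-arbitrage ⇒ martingale measure with p* = (R−d)/(u−d) = 0.6923.
At expiry t=1: V(1,0)=17.6200, V(1,1)=0.0000
Node (0,0) S=75.0000: V=(p*·0.0000+(1−p*)·17.6200)/1.07=5.0669; Δ=(0.0000−17.6200)/(92.2500−53.2500)=-0.4518; B=V−Δ·S=38.9515
Root portfolio cost Δ·75+B reproduces V0=5.0669.

(0,0): Delta=-0.4518 Bond=38.9515
V0=5.0669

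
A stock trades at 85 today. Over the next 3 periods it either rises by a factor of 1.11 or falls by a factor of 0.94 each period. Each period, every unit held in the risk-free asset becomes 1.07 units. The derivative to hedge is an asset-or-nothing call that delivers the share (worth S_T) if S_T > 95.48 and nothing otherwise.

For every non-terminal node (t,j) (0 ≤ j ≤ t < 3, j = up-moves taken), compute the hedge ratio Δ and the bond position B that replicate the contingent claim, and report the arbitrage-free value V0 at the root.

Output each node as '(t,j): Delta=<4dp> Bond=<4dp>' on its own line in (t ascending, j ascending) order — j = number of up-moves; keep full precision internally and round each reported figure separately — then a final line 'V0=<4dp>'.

Under the risk-neutral measure, an up-move has probability p* = (R−d)/(u−d) = 0.7647 and values discount at R = 1.07.
Terminal payoffs: V(3,0)=0.0000, V(3,1)=0.0000, V(3,2)=98.4448, V(3,3)=116.2486
(2,0): S=75.1060. Δ = (V_up−V_dn)/(S_up−S_dn) = (0.0000−0.0000)/(83.3677−70.5996) = 0.0000. V = [p*·0.0000 + (1−p*)·0.0000]/1.07 = 0.0000. B = V − Δ·S = 0.0000.
(2,1): S=88.6890. Δ = (V_up−V_dn)/(S_up−S_dn) = (98.4448−0.0000)/(98.4448−83.3677) = 6.5294. V = [p*·98.4448 + (1−p*)·0.0000]/1.07 = 70.3564. B = V − Δ·S = -508.7306.
(2,2): S=104.7285. Δ = (V_up−V_dn)/(S_up−S_dn) = (116.2486−98.4448)/(116.2486−98.4448) = 1.0000. V = [p*·116.2486 + (1−p*)·98.4448]/1.07 = 104.7285. B = V − Δ·S = 0.0000.
(1,0): S=79.9000. Δ = (V_up−V_dn)/(S_up−S_dn) = (70.3564−0.0000)/(88.6890−75.1060) = 5.1797. V = [p*·70.3564 + (1−p*)·0.0000]/1.07 = 50.2822. B = V − Δ·S = -363.5788.
(1,1): S=94.3500. Δ = (V_up−V_dn)/(S_up−S_dn) = (104.7285−70.3564)/(104.7285−88.6890) = 2.1430. V = [p*·104.7285 + (1−p*)·70.3564]/1.07 = 90.3186. B = V − Δ·S = -111.8704.
(0,0): S=85.0000. Δ = (V_up−V_dn)/(S_up−S_dn) = (90.3186−50.2822)/(94.3500−79.9000) = 2.7707. V = [p*·90.3186 + (1−p*)·50.2822]/1.07 = 75.6059. B = V − Δ·S = -159.9027.
The time-0 hedge costs 75.6059, which is the no-arbitrage price.

(0,0): Delta=2.7707 Bond=-159.9027
(1,0): Delta=5.1797 Bond=-363.5788
(1,1): Delta=2.1430 Bond=-111.8704
(2,0): Delta=0.0000 Bond=0.0000
(2,1): Delta=6.5294 Bond=-508.7306
(2,2): Delta=1.0000 Bond=0.0000
V0=75.6059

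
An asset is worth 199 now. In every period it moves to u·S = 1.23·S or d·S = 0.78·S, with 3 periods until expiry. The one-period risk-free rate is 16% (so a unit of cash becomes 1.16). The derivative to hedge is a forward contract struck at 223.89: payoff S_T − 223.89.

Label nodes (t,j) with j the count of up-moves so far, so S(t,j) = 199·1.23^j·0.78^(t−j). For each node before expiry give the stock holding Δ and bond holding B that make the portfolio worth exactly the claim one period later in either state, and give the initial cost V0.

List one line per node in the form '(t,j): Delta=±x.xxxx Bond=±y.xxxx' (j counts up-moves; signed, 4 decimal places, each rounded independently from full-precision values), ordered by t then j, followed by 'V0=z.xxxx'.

The replicating-portfolio and risk-neutral prices coincide; use p* = (1.16−0.78)/(1.23−0.78) = 0.8444 for the latter.
Terminal payoffs: V(3,0)=-129.4542, V(3,1)=-74.9719, V(3,2)=10.9423, V(3,3)=146.4225
Node (2,0) S=121.0716: V=(p*·-74.9719+(1−p*)·-129.4542)/1.16=-71.9370; Δ=(-74.9719−-129.4542)/(148.9181−94.4358)=1.0000; B=V−Δ·S=-193.0086
Node (2,1) S=190.9206: V=(p*·10.9423+(1−p*)·-74.9719)/1.16=-2.0880; Δ=(10.9423−-74.9719)/(234.8323−148.9181)=1.0000; B=V−Δ·S=-193.0086
Node (2,2) S=301.0671: V=(p*·146.4225+(1−p*)·10.9423)/1.16=108.0585; Δ=(146.4225−10.9423)/(370.3125−234.8323)=1.0000; B=V−Δ·S=-193.0086
Node (1,0) S=155.2200: V=(p*·-2.0880+(1−p*)·-71.9370)/1.16=-11.1667; Δ=(-2.0880−-71.9370)/(190.9206−121.0716)=1.0000; B=V−Δ·S=-166.3867
Node (1,1) S=244.7700: V=(p*·108.0585+(1−p*)·-2.0880)/1.16=78.3833; Δ=(108.0585−-2.0880)/(301.0671−190.9206)=1.0000; B=V−Δ·S=-166.3867
Node (0,0) S=199.0000: V=(p*·78.3833+(1−p*)·-11.1667)/1.16=55.5632; Δ=(78.3833−-11.1667)/(244.7700−155.2200)=1.0000; B=V−Δ·S=-143.4368
Check: Δ(0,0)·S0 + B(0,0) = 55.5632 = V0.

(0,0): Delta=1.0000 Bond=-143.4368
(1,0): Delta=1.0000 Bond=-166.3867
(1,1): Delta=1.0000 Bond=-166.3867
(2,0): Delta=1.0000 Bond=-193.0086
(2,1): Delta=1.0000 Bond=-193.0086
(2,2): Delta=1.0000 Bond=-193.0086
V0=55.5632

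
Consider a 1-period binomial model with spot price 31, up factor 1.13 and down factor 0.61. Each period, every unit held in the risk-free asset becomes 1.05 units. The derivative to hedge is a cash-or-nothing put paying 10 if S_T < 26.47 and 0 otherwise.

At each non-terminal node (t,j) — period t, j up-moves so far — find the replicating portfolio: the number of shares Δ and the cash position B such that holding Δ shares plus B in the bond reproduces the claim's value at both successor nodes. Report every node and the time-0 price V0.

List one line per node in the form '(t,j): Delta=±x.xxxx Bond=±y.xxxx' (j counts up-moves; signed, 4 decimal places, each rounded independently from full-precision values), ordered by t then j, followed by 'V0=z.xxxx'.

(0,0): Delta=-0.6203 Bond=20.6960
V0=1.4652

The replicating-portfolio and risk-neutral prices coincide; use p* = (1.05−0.61)/(1.13−0.61) = 0.8462 for the latter.
Payoff layer (t=1): V(1,0)=10.0000, V(1,1)=0.0000
(0,0): S=31.0000. Δ = (V_up−V_dn)/(S_up−S_dn) = (0.0000−10.0000)/(35.0300−18.9100) = -0.6203. V = [p*·0.0000 + (1−p*)·10.0000]/1.05 = 1.4652. B = V − Δ·S = 20.6960.
Check: Δ(0,0)·S0 + B(0,0) = 1.4652 = V0.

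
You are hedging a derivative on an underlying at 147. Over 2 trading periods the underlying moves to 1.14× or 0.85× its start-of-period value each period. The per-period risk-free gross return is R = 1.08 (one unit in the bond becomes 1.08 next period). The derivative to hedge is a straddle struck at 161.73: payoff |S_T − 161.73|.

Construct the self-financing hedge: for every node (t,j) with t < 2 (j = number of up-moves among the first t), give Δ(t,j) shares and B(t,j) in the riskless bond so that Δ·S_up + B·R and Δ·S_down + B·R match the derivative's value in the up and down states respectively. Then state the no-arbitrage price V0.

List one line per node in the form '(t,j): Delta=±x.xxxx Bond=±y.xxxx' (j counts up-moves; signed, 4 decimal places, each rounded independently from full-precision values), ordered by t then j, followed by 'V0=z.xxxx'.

(0,0): Delta=0.0098 Bond=21.8241
(1,0): Delta=-1.0000 Bond=149.7500
(1,1): Delta=0.2063 Bond=-9.3466
V0=23.2711

Under the risk-neutral measure, an up-move has probability p* = (R−d)/(u−d) = 0.7931 and values discount at R = 1.08.
Payoff layer (t=2): V(2,0)=55.5225, V(2,1)=19.2870, V(2,2)=29.3112
  t=1,j=0: stock 124.9500 → up 142.4430 (V=19.2870), down 106.2075 (V=55.5225). Price 24.8000; hedge Δ=-1.0000, bond B=149.7500.
  t=1,j=1: stock 167.5800 → up 191.0412 (V=29.3112), down 142.4430 (V=19.2870). Price 25.2197; hedge Δ=0.2063, bond B=-9.3466.
  t=0,j=0: stock 147.0000 → up 167.5800 (V=25.2197), down 124.9500 (V=24.8000). Price 23.2711; hedge Δ=0.0098, bond B=21.8241.
Root portfolio cost Δ·147+B reproduces V0=23.2711.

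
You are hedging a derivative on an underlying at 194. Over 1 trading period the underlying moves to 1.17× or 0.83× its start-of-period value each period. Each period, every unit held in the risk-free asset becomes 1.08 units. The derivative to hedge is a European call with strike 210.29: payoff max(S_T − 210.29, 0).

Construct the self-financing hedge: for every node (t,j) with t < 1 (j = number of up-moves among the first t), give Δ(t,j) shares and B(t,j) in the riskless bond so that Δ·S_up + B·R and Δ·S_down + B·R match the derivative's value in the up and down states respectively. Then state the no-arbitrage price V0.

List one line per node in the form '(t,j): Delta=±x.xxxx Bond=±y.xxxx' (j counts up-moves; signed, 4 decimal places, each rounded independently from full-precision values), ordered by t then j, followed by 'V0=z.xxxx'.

(0,0): Delta=0.2530 Bond=-37.7252
V0=11.3630

Under the risk-neutral measure, an up-move has probability p* = (R−d)/(u−d) = 0.7353 and values discount at R = 1.08.
At expiry t=1: V(1,0)=0.0000, V(1,1)=16.6900
Node (0,0) S=194.0000: V=(p*·16.6900+(1−p*)·0.0000)/1.08=11.3630; Δ=(16.6900−0.0000)/(226.9800−161.0200)=0.2530; B=V−Δ·S=-37.7252
The time-0 hedge costs 11.3630, which is the no-arbitrage price.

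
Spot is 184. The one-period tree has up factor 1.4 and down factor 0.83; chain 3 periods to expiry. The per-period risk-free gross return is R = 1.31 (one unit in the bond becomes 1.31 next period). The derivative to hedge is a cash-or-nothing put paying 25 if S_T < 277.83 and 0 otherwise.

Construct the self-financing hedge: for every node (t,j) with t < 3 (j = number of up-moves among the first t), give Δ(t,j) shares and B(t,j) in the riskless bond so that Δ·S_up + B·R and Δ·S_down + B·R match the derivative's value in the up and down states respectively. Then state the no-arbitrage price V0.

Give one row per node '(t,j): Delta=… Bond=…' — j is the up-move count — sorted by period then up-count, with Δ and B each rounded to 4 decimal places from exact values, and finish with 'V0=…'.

Since d<R<u, set p* = (R−d)/(u−d) = 0.8421; price each node as the discounted p*-expectation of its children.
Payoff layer (t=3): V(3,0)=25.0000, V(3,1)=25.0000, V(3,2)=0.0000, V(3,3)=0.0000
Node (2,0) S=126.7576: V=(p*·25.0000+(1−p*)·25.0000)/1.31=19.0840; Δ=(25.0000−25.0000)/(177.4606−105.2088)=0.0000; B=V−Δ·S=19.0840
Node (2,1) S=213.8080: V=(p*·0.0000+(1−p*)·25.0000)/1.31=3.0133; Δ=(0.0000−25.0000)/(299.3312−177.4606)=-0.2051; B=V−Δ·S=46.8729
Node (2,2) S=360.6400: V=(p*·0.0000+(1−p*)·0.0000)/1.31=0.0000; Δ=(0.0000−0.0000)/(504.8960−299.3312)=0.0000; B=V−Δ·S=0.0000
Node (1,0) S=152.7200: V=(p*·3.0133+(1−p*)·19.0840)/1.31=4.2372; Δ=(3.0133−19.0840)/(213.8080−126.7576)=-0.1846; B=V−Δ·S=32.4314
Node (1,1) S=257.6000: V=(p*·0.0000+(1−p*)·3.0133)/1.31=0.3632; Δ=(0.0000−3.0133)/(360.6400−213.8080)=-0.0205; B=V−Δ·S=5.6496
Node (0,0) S=184.0000: V=(p*·0.3632+(1−p*)·4.2372)/1.31=0.7442; Δ=(0.3632−4.2372)/(257.6000−152.7200)=-0.0369; B=V−Δ·S=7.5407
The time-0 hedge costs 0.7442, which is the no-arbitrage price.

(0,0): Delta=-0.0369 Bond=7.5407
(1,0): Delta=-0.1846 Bond=32.4314
(1,1): Delta=-0.0205 Bond=5.6496
(2,0): Delta=0.0000 Bond=19.0840
(2,1): Delta=-0.2051 Bond=46.8729
(2,2): Delta=0.0000 Bond=0.0000
V0=0.7442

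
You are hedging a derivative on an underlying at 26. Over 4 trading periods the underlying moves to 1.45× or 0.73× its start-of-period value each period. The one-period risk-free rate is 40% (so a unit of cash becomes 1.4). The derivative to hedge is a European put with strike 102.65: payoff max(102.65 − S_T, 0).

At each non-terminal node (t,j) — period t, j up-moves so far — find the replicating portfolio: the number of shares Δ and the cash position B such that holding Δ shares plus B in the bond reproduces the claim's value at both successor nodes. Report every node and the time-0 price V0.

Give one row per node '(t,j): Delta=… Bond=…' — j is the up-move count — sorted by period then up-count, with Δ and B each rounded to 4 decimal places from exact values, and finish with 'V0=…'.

(0,0): Delta=-0.8073 Bond=24.1084
(1,0): Delta=-1.0000 Bond=37.4089
(1,1): Delta=-0.8001 Bond=33.4788
(2,0): Delta=-1.0000 Bond=52.3724
(2,1): Delta=-1.0000 Bond=52.3724
(2,2): Delta=-0.7926 Bond=46.4597
(3,0): Delta=-1.0000 Bond=73.3214
(3,1): Delta=-1.0000 Bond=73.3214
(3,2): Delta=-1.0000 Bond=73.3214
(3,3): Delta=-0.7848 Bond=64.4259
V0=3.1182

No-arbitrage ⇒ martingale measure with p* = (R−d)/(u−d) = 0.9306.
Terminal values V(4,·): V(4,0)=95.2665, V(4,1)=87.9841, V(4,2)=73.5190, V(4,3)=44.7871, V(4,4)=0.0000
  t=3,j=0: stock 10.1144 → up 14.6659 (V=87.9841), down 7.3835 (V=95.2665). Price 63.2070; hedge Δ=-1.0000, bond B=73.3214.
  t=3,j=1: stock 20.0903 → up 29.1310 (V=73.5190), down 14.6659 (V=87.9841). Price 53.2311; hedge Δ=-1.0000, bond B=73.3214.
  t=3,j=2: stock 39.9055 → up 57.8629 (V=44.7871), down 29.1310 (V=73.5190). Price 33.4160; hedge Δ=-1.0000, bond B=73.3214.
  t=3,j=3: stock 79.2643 → up 114.9332 (V=0.0000), down 57.8629 (V=44.7871). Price 2.2216; hedge Δ=-0.7848, bond B=64.4259.
  t=2,j=0: stock 13.8554 → up 20.0903 (V=53.2311), down 10.1144 (V=63.2070). Price 38.5170; hedge Δ=-1.0000, bond B=52.3724.
  t=2,j=1: stock 27.5210 → up 39.9054 (V=33.4160), down 20.0903 (V=53.2311). Price 24.8514; hedge Δ=-1.0000, bond B=52.3724.
  t=2,j=2: stock 54.6650 → up 79.2642 (V=2.2216), down 39.9055 (V=33.4160). Price 3.1342; hedge Δ=-0.7926, bond B=46.4597.
  t=1,j=0: stock 18.9800 → up 27.5210 (V=24.8514), down 13.8554 (V=38.5170). Price 18.4289; hedge Δ=-1.0000, bond B=37.4089.
  t=1,j=1: stock 37.7000 → up 54.6650 (V=3.1342), down 27.5210 (V=24.8514). Price 3.3159; hedge Δ=-0.8001, bond B=33.4788.
  t=0,j=0: stock 26.0000 → up 37.7000 (V=3.3159), down 18.9800 (V=18.4289). Price 3.1182; hedge Δ=-0.8073, bond B=24.1084.
Check: Δ(0,0)·S0 + B(0,0) = 3.1182 = V0.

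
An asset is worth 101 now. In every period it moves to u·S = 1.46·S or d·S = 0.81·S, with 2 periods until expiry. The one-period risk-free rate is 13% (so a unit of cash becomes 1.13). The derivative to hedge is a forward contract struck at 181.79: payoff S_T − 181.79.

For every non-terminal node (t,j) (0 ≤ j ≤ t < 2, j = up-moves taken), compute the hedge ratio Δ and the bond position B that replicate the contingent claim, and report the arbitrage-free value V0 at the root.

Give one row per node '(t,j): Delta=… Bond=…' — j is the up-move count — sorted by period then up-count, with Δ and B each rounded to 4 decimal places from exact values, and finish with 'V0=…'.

Since d<R<u, set p* = (R−d)/(u−d) = 0.4923; price each node as the discounted p*-expectation of its children.
At expiry t=2: V(2,0)=-115.5239, V(2,1)=-62.3474, V(2,2)=33.5016
Node (1,0) S=81.8100: V=(p*·-62.3474+(1−p*)·-115.5239)/1.13=-79.0661; Δ=(-62.3474−-115.5239)/(119.4426−66.2661)=1.0000; B=V−Δ·S=-160.8761
Node (1,1) S=147.4600: V=(p*·33.5016+(1−p*)·-62.3474)/1.13=-13.4161; Δ=(33.5016−-62.3474)/(215.2916−119.4426)=1.0000; B=V−Δ·S=-160.8761
Node (0,0) S=101.0000: V=(p*·-13.4161+(1−p*)·-79.0661)/1.13=-41.3682; Δ=(-13.4161−-79.0661)/(147.4600−81.8100)=1.0000; B=V−Δ·S=-142.3682
Root portfolio cost Δ·101+B reproduces V0=-41.3682.

(0,0): Delta=1.0000 Bond=-142.3682
(1,0): Delta=1.0000 Bond=-160.8761
(1,1): Delta=1.0000 Bond=-160.8761
V0=-41.3682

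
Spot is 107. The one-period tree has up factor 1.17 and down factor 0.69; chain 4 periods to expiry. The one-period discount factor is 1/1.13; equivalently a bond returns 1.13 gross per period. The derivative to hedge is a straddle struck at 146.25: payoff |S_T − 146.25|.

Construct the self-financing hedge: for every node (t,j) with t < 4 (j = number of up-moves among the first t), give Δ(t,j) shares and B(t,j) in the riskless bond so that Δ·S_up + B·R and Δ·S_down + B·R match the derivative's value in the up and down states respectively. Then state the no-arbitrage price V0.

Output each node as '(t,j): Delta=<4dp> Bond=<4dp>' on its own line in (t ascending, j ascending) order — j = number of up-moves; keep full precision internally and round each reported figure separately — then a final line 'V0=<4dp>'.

Since d<R<u, set p* = (R−d)/(u−d) = 0.9167; price each node as the discounted p*-expectation of its children.
Terminal values V(4,·): V(4,0)=121.9962, V(4,1)=105.1240, V(4,2)=76.5145, V(4,3)=28.0029, V(4,4)=54.2559
  t=3,j=0: stock 35.1505 → up 41.1260 (V=105.1240), down 24.2538 (V=121.9962). Price 94.2743; hedge Δ=-1.0000, bond B=129.4248.
  t=3,j=1: stock 59.6030 → up 69.7355 (V=76.5145), down 41.1260 (V=105.1240). Price 69.8218; hedge Δ=-1.0000, bond B=129.4248.
  t=3,j=2: stock 101.0659 → up 118.2471 (V=28.0029), down 69.7355 (V=76.5145). Price 28.3589; hedge Δ=-1.0000, bond B=129.4248.
  t=3,j=3: stock 171.3726 → up 200.5059 (V=54.2559), down 118.2471 (V=28.0029). Price 46.0780; hedge Δ=0.3192, bond B=-8.6158.
  t=2,j=0: stock 50.9427 → up 59.6030 (V=69.8218), down 35.1505 (V=94.2743). Price 63.5925; hedge Δ=-1.0000, bond B=114.5352.
  t=2,j=1: stock 86.3811 → up 101.0659 (V=28.3589), down 59.6030 (V=69.8218). Price 28.1541; hedge Δ=-1.0000, bond B=114.5352.
  t=2,j=2: stock 146.4723 → up 171.3726 (V=46.0780), down 101.0659 (V=28.3589). Price 39.4703; hedge Δ=0.2520, bond B=2.5554.
  t=1,j=0: stock 73.8300 → up 86.3811 (V=28.1541), down 50.9427 (V=63.5925). Price 27.5286; hedge Δ=-1.0000, bond B=101.3586.
  t=1,j=1: stock 125.1900 → up 146.4723 (V=39.4703), down 86.3811 (V=28.1541). Price 34.0949; hedge Δ=0.1883, bond B=10.5195.
  t=0,j=0: stock 107.0000 → up 125.1900 (V=34.0949), down 73.8300 (V=27.5286). Price 29.6883; hedge Δ=0.1278, bond B=16.0084.
Self-financing check: at every node Δ·S+B equals the discounted successor values.

(0,0): Delta=0.1278 Bond=16.0084
(1,0): Delta=-1.0000 Bond=101.3586
(1,1): Delta=0.1883 Bond=10.5195
(2,0): Delta=-1.0000 Bond=114.5352
(2,1): Delta=-1.0000 Bond=114.5352
(2,2): Delta=0.2520 Bond=2.5554
(3,0): Delta=-1.0000 Bond=129.4248
(3,1): Delta=-1.0000 Bond=129.4248
(3,2): Delta=-1.0000 Bond=129.4248
(3,3): Delta=0.3192 Bond=-8.6158
V0=29.6883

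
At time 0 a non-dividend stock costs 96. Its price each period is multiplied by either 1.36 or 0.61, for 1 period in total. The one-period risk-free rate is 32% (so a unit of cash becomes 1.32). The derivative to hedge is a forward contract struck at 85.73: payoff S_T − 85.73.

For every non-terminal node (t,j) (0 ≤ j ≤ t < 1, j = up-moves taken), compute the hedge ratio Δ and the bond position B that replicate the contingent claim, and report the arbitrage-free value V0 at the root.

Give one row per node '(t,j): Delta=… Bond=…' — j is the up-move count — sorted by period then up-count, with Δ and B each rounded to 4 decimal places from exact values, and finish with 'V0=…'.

Under the risk-neutral measure, an up-move has probability p* = (R−d)/(u−d) = 0.9467 and values discount at R = 1.32.
Terminal values V(1,·): V(1,0)=-27.1700, V(1,1)=44.8300
Node (0,0) S=96.0000: V=(p*·44.8300+(1−p*)·-27.1700)/1.32=31.0530; Δ=(44.8300−-27.1700)/(130.5600−58.5600)=1.0000; B=V−Δ·S=-64.9470
Self-financing check: at every node Δ·S+B equals the discounted successor values.

(0,0): Delta=1.0000 Bond=-64.9470
V0=31.0530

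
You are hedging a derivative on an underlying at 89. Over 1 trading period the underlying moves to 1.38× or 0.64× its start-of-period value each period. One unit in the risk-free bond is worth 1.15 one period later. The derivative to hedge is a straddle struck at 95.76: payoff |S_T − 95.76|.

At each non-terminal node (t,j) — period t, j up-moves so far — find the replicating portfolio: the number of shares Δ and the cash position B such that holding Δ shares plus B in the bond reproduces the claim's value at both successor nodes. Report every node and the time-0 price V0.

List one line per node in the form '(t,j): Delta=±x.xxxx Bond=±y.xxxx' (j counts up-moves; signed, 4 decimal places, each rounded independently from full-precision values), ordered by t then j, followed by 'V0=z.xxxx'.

Risk-neutral probability p* = (R−d)/(u−d) = (1.15−0.64)/(1.38−0.64) = 0.6892.
Terminal values V(1,·): V(1,0)=38.8000, V(1,1)=27.0600
  t=0,j=0: stock 89.0000 → up 122.8200 (V=27.0600), down 56.9600 (V=38.8000). Price 26.7034; hedge Δ=-0.1783, bond B=42.5683.
Each (Δ,B) replicates both successor values, so the strategy is self-financing and V0 is arbitrage-free.

(0,0): Delta=-0.1783 Bond=42.5683
V0=26.7034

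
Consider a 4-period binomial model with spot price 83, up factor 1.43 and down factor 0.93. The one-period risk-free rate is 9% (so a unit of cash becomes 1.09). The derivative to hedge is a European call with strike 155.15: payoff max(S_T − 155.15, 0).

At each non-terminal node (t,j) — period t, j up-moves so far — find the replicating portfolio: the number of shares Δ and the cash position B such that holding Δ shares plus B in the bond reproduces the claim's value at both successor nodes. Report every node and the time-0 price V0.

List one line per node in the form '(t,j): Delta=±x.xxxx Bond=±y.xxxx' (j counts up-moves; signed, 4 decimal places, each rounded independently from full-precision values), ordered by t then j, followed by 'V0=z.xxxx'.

(0,0): Delta=0.3483 Bond=-23.0263
(1,0): Delta=0.1576 Bond=-10.3789
(1,1): Delta=0.6118 Bond=-56.3782
(2,0): Delta=0.0000 Bond=0.0000
(2,1): Delta=0.3754 Bond=-35.3531
(2,2): Delta=0.9386 Bond=-116.9130
(3,0): Delta=0.0000 Bond=0.0000
(3,1): Delta=0.0000 Bond=0.0000
(3,2): Delta=0.8942 Bond=-120.4214
(3,3): Delta=1.0000 Bond=-142.3394
V0=5.8815

Risk-neutral probability p* = (R−d)/(u−d) = (1.09−0.93)/(1.43−0.93) = 0.3200.
Terminal values V(4,·): V(4,0)=0.0000, V(4,1)=0.0000, V(4,2)=0.0000, V(4,3)=70.5695, V(4,4)=191.9241
Node (3,0) S=66.7616: V=(p*·0.0000+(1−p*)·0.0000)/1.09=0.0000; Δ=(0.0000−0.0000)/(95.4691−62.0883)=0.0000; B=V−Δ·S=0.0000
Node (3,1) S=102.6550: V=(p*·0.0000+(1−p*)·0.0000)/1.09=0.0000; Δ=(0.0000−0.0000)/(146.7966−95.4691)=0.0000; B=V−Δ·S=0.0000
Node (3,2) S=157.8458: V=(p*·70.5695+(1−p*)·0.0000)/1.09=20.7177; Δ=(70.5695−0.0000)/(225.7195−146.7966)=0.8942; B=V−Δ·S=-120.4214
Node (3,3) S=242.7092: V=(p*·191.9241+(1−p*)·70.5695)/1.09=100.3697; Δ=(191.9241−70.5695)/(347.0741−225.7195)=1.0000; B=V−Δ·S=-142.3394
Node (2,0) S=71.7867: V=(p*·0.0000+(1−p*)·0.0000)/1.09=0.0000; Δ=(0.0000−0.0000)/(102.6550−66.7616)=0.0000; B=V−Δ·S=0.0000
Node (2,1) S=110.3817: V=(p*·20.7177+(1−p*)·0.0000)/1.09=6.0822; Δ=(20.7177−0.0000)/(157.8458−102.6550)=0.3754; B=V−Δ·S=-35.3531
Node (2,2) S=169.7267: V=(p*·100.3697+(1−p*)·20.7177)/1.09=42.3911; Δ=(100.3697−20.7177)/(242.7092−157.8458)=0.9386; B=V−Δ·S=-116.9130
Node (1,0) S=77.1900: V=(p*·6.0822+(1−p*)·0.0000)/1.09=1.7856; Δ=(6.0822−0.0000)/(110.3817−71.7867)=0.1576; B=V−Δ·S=-10.3789
Node (1,1) S=118.6900: V=(p*·42.3911+(1−p*)·6.0822)/1.09=16.2395; Δ=(42.3911−6.0822)/(169.7267−110.3817)=0.6118; B=V−Δ·S=-56.3782
Node (0,0) S=83.0000: V=(p*·16.2395+(1−p*)·1.7856)/1.09=5.8815; Δ=(16.2395−1.7856)/(118.6900−77.1900)=0.3483; B=V−Δ·S=-23.0263
Self-financing check: at every node Δ·S+B equals the discounted successor values.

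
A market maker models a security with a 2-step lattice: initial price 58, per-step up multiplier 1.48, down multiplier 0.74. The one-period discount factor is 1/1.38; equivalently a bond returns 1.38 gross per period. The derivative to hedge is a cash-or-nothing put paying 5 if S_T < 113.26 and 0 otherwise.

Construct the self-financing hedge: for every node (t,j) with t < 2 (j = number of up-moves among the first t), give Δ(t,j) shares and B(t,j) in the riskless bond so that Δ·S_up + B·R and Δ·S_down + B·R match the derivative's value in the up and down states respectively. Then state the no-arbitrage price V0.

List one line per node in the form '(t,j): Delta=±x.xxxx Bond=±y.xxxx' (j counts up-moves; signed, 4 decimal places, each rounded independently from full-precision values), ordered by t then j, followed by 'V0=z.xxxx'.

(0,0): Delta=-0.0730 Bond=4.8962
(1,0): Delta=0.0000 Bond=3.6232
(1,1): Delta=-0.0787 Bond=7.2464
V0=0.6616

The replicating-portfolio and risk-neutral prices coincide; use p* = (1.38−0.74)/(1.48−0.74) = 0.8649 for the latter.
Terminal values V(2,·): V(2,0)=5.0000, V(2,1)=5.0000, V(2,2)=0.0000
Node (1,0) S=42.9200: V=(p*·5.0000+(1−p*)·5.0000)/1.38=3.6232; Δ=(5.0000−5.0000)/(63.5216−31.7608)=0.0000; B=V−Δ·S=3.6232
Node (1,1) S=85.8400: V=(p*·0.0000+(1−p*)·5.0000)/1.38=0.4896; Δ=(0.0000−5.0000)/(127.0432−63.5216)=-0.0787; B=V−Δ·S=7.2464
Node (0,0) S=58.0000: V=(p*·0.4896+(1−p*)·3.6232)/1.38=0.6616; Δ=(0.4896−3.6232)/(85.8400−42.9200)=-0.0730; B=V−Δ·S=4.8962
Root portfolio cost Δ·58+B reproduces V0=0.6616.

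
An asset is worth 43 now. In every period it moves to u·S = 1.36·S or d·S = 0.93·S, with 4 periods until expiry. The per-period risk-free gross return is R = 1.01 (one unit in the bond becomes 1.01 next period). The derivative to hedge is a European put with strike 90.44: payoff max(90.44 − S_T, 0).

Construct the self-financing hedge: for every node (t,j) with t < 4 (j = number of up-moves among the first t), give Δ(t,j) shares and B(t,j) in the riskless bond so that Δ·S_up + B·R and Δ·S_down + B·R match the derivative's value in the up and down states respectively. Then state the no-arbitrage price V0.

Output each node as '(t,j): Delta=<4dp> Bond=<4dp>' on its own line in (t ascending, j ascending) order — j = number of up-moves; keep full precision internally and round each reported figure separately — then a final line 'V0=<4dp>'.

Under the risk-neutral measure, an up-move has probability p* = (R−d)/(u−d) = 0.1860 and values discount at R = 1.01.
Terminal payoffs: V(4,0)=58.2738, V(4,1)=43.4012, V(4,2)=21.6521, V(4,3)=0.0000, V(4,4)=0.0000
  t=3,j=0: stock 34.5874 → up 47.0388 (V=43.4012), down 32.1662 (V=58.2738). Price 54.9572; hedge Δ=-1.0000, bond B=89.5446.
  t=3,j=1: stock 50.5794 → up 68.7879 (V=21.6521), down 47.0388 (V=43.4012). Price 38.9652; hedge Δ=-1.0000, bond B=89.5446.
  t=3,j=2: stock 73.9655 → up 100.5931 (V=0.0000), down 68.7879 (V=21.6521). Price 17.4493; hedge Δ=-0.6808, bond B=67.8030.
  t=3,j=3: stock 108.1646 → up 147.1039 (V=0.0000), down 100.5931 (V=0.0000). Price 0.0000; hedge Δ=0.0000, bond B=0.0000.
  t=2,j=0: stock 37.1907 → up 50.5794 (V=38.9652), down 34.5874 (V=54.9572). Price 51.4673; hedge Δ=-1.0000, bond B=88.6580.
  t=2,j=1: stock 54.3864 → up 73.9655 (V=17.4493), down 50.5794 (V=38.9652). Price 34.6161; hedge Δ=-0.9200, bond B=84.6531.
  t=2,j=2: stock 79.5328 → up 108.1646 (V=0.0000), down 73.9655 (V=17.4493). Price 14.0623; hedge Δ=-0.5102, bond B=54.6420.
  t=1,j=0: stock 39.9900 → up 54.3864 (V=34.6161), down 37.1907 (V=51.4673). Price 47.8536; hedge Δ=-0.9800, bond B=87.0425.
  t=1,j=1: stock 58.4800 → up 79.5328 (V=14.0623), down 54.3864 (V=34.6161). Price 30.4872; hedge Δ=-0.8174, bond B=78.2868.
  t=0,j=0: stock 43.0000 → up 58.4800 (V=30.4872), down 39.9900 (V=47.8536). Price 44.1809; hedge Δ=-0.9392, bond B=84.5678.
Self-financing check: at every node Δ·S+B equals the discounted successor values.

(0,0): Delta=-0.9392 Bond=84.5678
(1,0): Delta=-0.9800 Bond=87.0425
(1,1): Delta=-0.8174 Bond=78.2868
(2,0): Delta=-1.0000 Bond=88.6580
(2,1): Delta=-0.9200 Bond=84.6531
(2,2): Delta=-0.5102 Bond=54.6420
(3,0): Delta=-1.0000 Bond=89.5446
(3,1): Delta=-1.0000 Bond=89.5446
(3,2): Delta=-0.6808 Bond=67.8030
(3,3): Delta=0.0000 Bond=0.0000
V0=44.1809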